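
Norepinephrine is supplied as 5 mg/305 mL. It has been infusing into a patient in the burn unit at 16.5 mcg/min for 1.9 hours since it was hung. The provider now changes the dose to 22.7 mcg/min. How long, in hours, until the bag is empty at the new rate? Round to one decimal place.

2.3 hours

Initial rate:
16.5 mcg/min × 60 min/hr = 990 mcg/hr
Concentration = 5 mg ÷ 305 mL = 0.01639344 mg/mL = 16.39344 mcg/mL
Rate = 990 mcg/hr ÷ 16.39344 mcg/mL = 60.39 mL/hr
Volume infused so far = 60.39 mL/hr × 1.9 hr = 114.741 mL
Volume remaining = 305 − 114.741 = 190.259 mL
New rate:
22.7 mcg/min × 60 min/hr = 1362 mcg/hr
Rate = 1362 mcg/hr ÷ 16.39344 mcg/mL = 83.082 mL/hr
Time remaining = 190.259 mL ÷ 83.082 mL/hr = 2.290015 hr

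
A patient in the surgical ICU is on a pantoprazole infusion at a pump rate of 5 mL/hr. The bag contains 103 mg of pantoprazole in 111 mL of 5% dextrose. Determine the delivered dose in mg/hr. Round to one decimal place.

Concentration = 103 mg ÷ 111 mL = 0.9279279 mg/mL
Drug rate = 5 mL/hr × 0.9279279 mg/mL = 4.63964 mg/hr

4.6 mg/hr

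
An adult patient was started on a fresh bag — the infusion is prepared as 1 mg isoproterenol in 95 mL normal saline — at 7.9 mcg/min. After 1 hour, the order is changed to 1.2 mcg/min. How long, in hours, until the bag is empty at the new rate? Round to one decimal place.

Initial rate:
7.9 mcg/min × 60 min/hr = 474 mcg/hr
Concentration = 1 mg ÷ 95 mL = 0.01052632 mg/mL = 10.52632 mcg/mL
Rate = 474 mcg/hr ÷ 10.52632 mcg/mL = 45.03 mL/hr
Volume infused so far = 45.03 mL/hr × 1 hr = 45.03 mL
Volume remaining = 95 − 45.03 = 49.97 mL
New rate:
1.2 mcg/min × 60 min/hr = 72 mcg/hr
Rate = 72 mcg/hr ÷ 10.52632 mcg/mL = 6.84 mL/hr
Time remaining = 49.97 mL ÷ 6.84 mL/hr = 7.305556 hr

7.3 hours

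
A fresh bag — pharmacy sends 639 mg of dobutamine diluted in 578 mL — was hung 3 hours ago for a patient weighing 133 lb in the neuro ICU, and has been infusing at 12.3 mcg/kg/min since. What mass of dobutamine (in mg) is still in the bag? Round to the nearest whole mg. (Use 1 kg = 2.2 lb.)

505 mg

Weight = 133 lb ÷ 2.2 lb/kg = 60.45455 kg
Dose = 12.3 mcg/kg/min × 60.45455 kg = 743.5909 mcg/min
743.5909 mcg/min × 60 min/hr = 44615.45 mcg/hr
Concentration = 639 mg ÷ 578 mL = 1.105536 mg/mL = 1105.536 mcg/mL
Rate = 44615.45 mcg/hr ÷ 1105.536 mcg/mL = 40.35639 mL/hr
Volume infused = 40.35639 mL/hr × 3 hr = 121.0692 mL
Volume remaining = 578 − 121.0692 = 456.9308 mL
Drug remaining = 456.9308 mL × 1105.536 mcg/mL = 505153.6 mcg = 505.1536 mg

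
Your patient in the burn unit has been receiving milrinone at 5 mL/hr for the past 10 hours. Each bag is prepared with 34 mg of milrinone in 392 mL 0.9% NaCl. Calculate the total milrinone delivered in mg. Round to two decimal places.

4.34 mg

Concentration = 34 mg ÷ 392 mL = 0.08673469 mg/mL = 86.73469 mcg/mL
Drug rate = 5 mL/hr × 86.73469 mcg/mL = 433.6735 mcg/hr
Total = 433.6735 mcg/hr × 10 hr = 4336.735 mcg = 4.336735 mg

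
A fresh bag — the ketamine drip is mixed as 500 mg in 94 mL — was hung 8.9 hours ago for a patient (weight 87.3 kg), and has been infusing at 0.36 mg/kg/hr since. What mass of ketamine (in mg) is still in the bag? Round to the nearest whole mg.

220 mg

Dose = 0.36 mg/kg/hr × 87.3 kg = 31.428 mg/hr
Concentration = 500 mg ÷ 94 mL = 5.319149 mg/mL
Rate = 31.428 mg/hr ÷ 5.319149 mg/mL = 5.908464 mL/hr
Volume infused = 5.908464 mL/hr × 8.9 hr = 52.58533 mL
Volume remaining = 94 − 52.58533 = 41.41467 mL
Drug remaining = 41.41467 mL × 5.319149 mg/mL = 220.2908 mg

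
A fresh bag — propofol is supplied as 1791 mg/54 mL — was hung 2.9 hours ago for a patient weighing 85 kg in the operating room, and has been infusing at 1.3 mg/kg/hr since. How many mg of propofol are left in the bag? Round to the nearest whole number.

Dose = 1.3 mg/kg/hr × 85 kg = 110.5 mg/hr
Concentration = 1791 mg ÷ 54 mL = 33.16667 mg/mL
Rate = 110.5 mg/hr ÷ 33.16667 mg/mL = 3.331658 mL/hr
Volume infused = 3.331658 mL/hr × 2.9 hr = 9.661809 mL
Volume remaining = 54 − 9.661809 = 44.33819 mL
Drug remaining = 44.33819 mL × 33.16667 mg/mL = 1470.55 mg

1471 mg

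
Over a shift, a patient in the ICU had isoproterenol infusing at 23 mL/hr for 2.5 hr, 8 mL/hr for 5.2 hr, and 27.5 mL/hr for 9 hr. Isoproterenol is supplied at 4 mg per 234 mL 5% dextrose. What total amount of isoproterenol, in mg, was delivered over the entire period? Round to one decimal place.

5.9 mg

Concentration = 4 mg ÷ 234 mL = 0.01709402 mg/mL
Stage 1: 23 mL/hr × 2.5 hr = 57.5 mL → 57.5 mL × 0.01709402 mg/mL = 0.982906 mg
Stage 2: 8 mL/hr × 5.2 hr = 41.6 mL → 41.6 mL × 0.01709402 mg/mL = 0.7111111 mg
Stage 3: 27.5 mL/hr × 9 hr = 247.5 mL → 247.5 mL × 0.01709402 mg/mL = 4.230769 mg
Total = 0.982906 + 0.7111111 + 4.230769 = 5.924786 mg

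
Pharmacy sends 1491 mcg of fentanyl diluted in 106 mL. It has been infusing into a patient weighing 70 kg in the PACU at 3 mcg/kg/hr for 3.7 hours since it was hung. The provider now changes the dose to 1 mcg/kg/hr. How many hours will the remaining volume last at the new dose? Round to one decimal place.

Initial rate:
Dose = 3 mcg/kg/hr × 70 kg = 210 mcg/hr
Concentration = 1491 mcg ÷ 106 mL = 14.06604 mcg/mL
Rate = 210 mcg/hr ÷ 14.06604 mcg/mL = 14.92958 mL/hr
Volume infused so far = 14.92958 mL/hr × 3.7 hr = 55.23944 mL
Volume remaining = 106 − 55.23944 = 50.76056 mL
New rate:
Dose = 1 mcg/kg/hr × 70 kg = 70 mcg/hr
Rate = 70 mcg/hr ÷ 14.06604 mcg/mL = 4.976526 mL/hr
Time remaining = 50.76056 mL ÷ 4.976526 mL/hr = 10.2 hr

10.2 hours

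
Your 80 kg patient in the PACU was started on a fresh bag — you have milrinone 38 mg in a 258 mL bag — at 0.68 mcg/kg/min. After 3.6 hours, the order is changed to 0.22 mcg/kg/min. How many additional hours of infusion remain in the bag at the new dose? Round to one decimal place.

24.9 hours

Initial rate:
Dose = 0.68 mcg/kg/min × 80 kg = 54.4 mcg/min
54.4 mcg/min × 60 min/hr = 3264 mcg/hr
Concentration = 38 mg ÷ 258 mL = 0.1472868 mg/mL = 147.2868 mcg/mL
Rate = 3264 mcg/hr ÷ 147.2868 mcg/mL = 22.16084 mL/hr
Volume infused so far = 22.16084 mL/hr × 3.6 hr = 79.77903 mL
Volume remaining = 258 − 79.77903 = 178.221 mL
New rate:
Dose = 0.22 mcg/kg/min × 80 kg = 17.6 mcg/min
17.6 mcg/min × 60 min/hr = 1056 mcg/hr
Rate = 1056 mcg/hr ÷ 147.2868 mcg/mL = 7.169684 mL/hr
Time remaining = 178.221 mL ÷ 7.169684 mL/hr = 24.85758 hr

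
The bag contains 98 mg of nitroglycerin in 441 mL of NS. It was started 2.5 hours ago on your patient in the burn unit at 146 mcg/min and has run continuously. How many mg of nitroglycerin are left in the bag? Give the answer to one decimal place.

76.1 mg

146 mcg/min × 60 min/hr = 8760 mcg/hr
Concentration = 98 mg ÷ 441 mL = 0.2222222 mg/mL = 222.2222 mcg/mL
Rate = 8760 mcg/hr ÷ 222.2222 mcg/mL = 39.42 mL/hr
Volume infused = 39.42 mL/hr × 2.5 hr = 98.55 mL
Volume remaining = 441 − 98.55 = 342.45 mL
Drug remaining = 342.45 mL × 222.2222 mcg/mL = 76100 mcg = 76.1 mg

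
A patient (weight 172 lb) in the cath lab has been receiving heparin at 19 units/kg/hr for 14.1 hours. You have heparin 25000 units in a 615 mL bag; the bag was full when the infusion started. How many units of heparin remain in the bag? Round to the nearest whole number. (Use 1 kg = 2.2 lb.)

4055 units

Weight = 172 lb ÷ 2.2 lb/kg = 78.18182 kg
Dose = 19 units/kg/hr × 78.18182 kg = 1485.455 units/hr
Concentration = 25000 units ÷ 615 mL = 40.65041 units/mL
Rate = 1485.455 units/hr ÷ 40.65041 units/mL = 36.54218 mL/hr
Volume infused = 36.54218 mL/hr × 14.1 hr = 515.2448 mL
Volume remaining = 615 − 515.2448 = 99.75524 mL
Drug remaining = 99.75524 mL × 40.65041 units/mL = 4055.091 units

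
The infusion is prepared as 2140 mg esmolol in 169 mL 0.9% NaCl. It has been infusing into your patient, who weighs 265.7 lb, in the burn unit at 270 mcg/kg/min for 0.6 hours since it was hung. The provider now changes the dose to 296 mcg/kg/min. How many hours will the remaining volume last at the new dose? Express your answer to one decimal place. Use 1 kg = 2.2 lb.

Initial rate:
Weight = 265.7 lb ÷ 2.2 lb/kg = 120.7727 kg
Dose = 270 mcg/kg/min × 120.7727 kg = 32608.64 mcg/min
32608.64 mcg/min × 60 min/hr = 1956518 mcg/hr
Concentration = 2140 mg ÷ 169 mL = 12.66272 mg/mL = 12662.72 mcg/mL
Rate = 1956518 mcg/hr ÷ 12662.72 mcg/mL = 154.5101 mL/hr
Volume infused so far = 154.5101 mL/hr × 0.6 hr = 92.70605 mL
Volume remaining = 169 − 92.70605 = 76.29395 mL
New rate:
Dose = 296 mcg/kg/min × 120.7727 kg = 35748.73 mcg/min
35748.73 mcg/min × 60 min/hr = 2144924 mcg/hr
Rate = 2144924 mcg/hr ÷ 12662.72 mcg/mL = 169.3888 mL/hr
Time remaining = 76.29395 mL ÷ 169.3888 mL/hr = 0.4504072 hr

0.5 hours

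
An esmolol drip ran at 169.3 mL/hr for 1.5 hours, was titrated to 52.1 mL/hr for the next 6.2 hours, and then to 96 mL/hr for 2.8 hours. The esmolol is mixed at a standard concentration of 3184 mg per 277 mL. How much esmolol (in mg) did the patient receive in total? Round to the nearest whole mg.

9722 mg

Concentration = 3184 mg ÷ 277 mL = 11.49458 mg/mL
Stage 1: 169.3 mL/hr × 1.5 hr = 253.95 mL → 253.95 mL × 11.49458 mg/mL = 2919.05 mg
Stage 2: 52.1 mL/hr × 6.2 hr = 323.02 mL → 323.02 mL × 11.49458 mg/mL = 3712.981 mg
Stage 3: 96 mL/hr × 2.8 hr = 268.8 mL → 268.8 mL × 11.49458 mg/mL = 3089.744 mg
Total = 2919.05 + 3712.981 + 3089.744 = 9721.775 mg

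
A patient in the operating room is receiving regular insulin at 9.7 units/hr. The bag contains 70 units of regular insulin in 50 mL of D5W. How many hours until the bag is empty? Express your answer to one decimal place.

7.2 hours

Concentration = 70 units ÷ 50 mL = 1.4 units/mL
Rate = 9.7 units/hr ÷ 1.4 units/mL = 6.928571 mL/hr
Duration = 50 mL ÷ 6.928571 mL/hr = 7.216495 hr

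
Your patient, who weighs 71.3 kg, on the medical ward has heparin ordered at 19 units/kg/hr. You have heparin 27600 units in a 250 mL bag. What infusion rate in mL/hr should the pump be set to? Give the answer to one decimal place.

12.3 mL/hr

Dose = 19 units/kg/hr × 71.3 kg = 1354.7 units/hr
Concentration = 27600 units ÷ 250 mL = 110.4 units/mL
Rate = 1354.7 units/hr ÷ 110.4 units/mL = 12.27083 mL/hr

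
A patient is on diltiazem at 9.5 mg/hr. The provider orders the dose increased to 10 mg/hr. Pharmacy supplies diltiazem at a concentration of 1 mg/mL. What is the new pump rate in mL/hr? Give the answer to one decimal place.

10.0 mL/hr

Rate = 10 mg/hr ÷ 1 mg/mL = 10 mL/hr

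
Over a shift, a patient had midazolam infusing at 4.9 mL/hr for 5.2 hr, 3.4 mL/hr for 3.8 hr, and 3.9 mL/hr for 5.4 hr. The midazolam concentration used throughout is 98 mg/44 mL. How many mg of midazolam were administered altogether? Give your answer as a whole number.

132 mg

Concentration = 98 mg ÷ 44 mL = 2.227273 mg/mL
Stage 1: 4.9 mL/hr × 5.2 hr = 25.48 mL → 25.48 mL × 2.227273 mg/mL = 56.75091 mg
Stage 2: 3.4 mL/hr × 3.8 hr = 12.92 mL → 12.92 mL × 2.227273 mg/mL = 28.77636 mg
Stage 3: 3.9 mL/hr × 5.4 hr = 21.06 mL → 21.06 mL × 2.227273 mg/mL = 46.90636 mg
Total = 56.75091 + 28.77636 + 46.90636 = 132.4336 mg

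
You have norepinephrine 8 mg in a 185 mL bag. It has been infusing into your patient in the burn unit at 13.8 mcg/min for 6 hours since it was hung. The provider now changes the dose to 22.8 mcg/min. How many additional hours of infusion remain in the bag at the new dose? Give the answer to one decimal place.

2.2 hours

Initial rate:
13.8 mcg/min × 60 min/hr = 828 mcg/hr
Concentration = 8 mg ÷ 185 mL = 0.04324324 mg/mL = 43.24324 mcg/mL
Rate = 828 mcg/hr ÷ 43.24324 mcg/mL = 19.1475 mL/hr
Volume infused so far = 19.1475 mL/hr × 6 hr = 114.885 mL
Volume remaining = 185 − 114.885 = 70.115 mL
New rate:
22.8 mcg/min × 60 min/hr = 1368 mcg/hr
Rate = 1368 mcg/hr ÷ 43.24324 mcg/mL = 31.635 mL/hr
Time remaining = 70.115 mL ÷ 31.635 mL/hr = 2.216374 hr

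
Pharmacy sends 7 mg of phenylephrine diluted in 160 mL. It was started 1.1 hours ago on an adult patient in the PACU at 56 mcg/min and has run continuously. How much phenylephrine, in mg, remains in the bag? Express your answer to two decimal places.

56 mcg/min × 60 min/hr = 3360 mcg/hr
Concentration = 7 mg ÷ 160 mL = 0.04375 mg/mL = 43.75 mcg/mL
Rate = 3360 mcg/hr ÷ 43.75 mcg/mL = 76.8 mL/hr
Volume infused = 76.8 mL/hr × 1.1 hr = 84.48 mL
Volume remaining = 160 − 84.48 = 75.52 mL
Drug remaining = 75.52 mL × 43.75 mcg/mL = 3304 mcg = 3.304 mg

3.30 mg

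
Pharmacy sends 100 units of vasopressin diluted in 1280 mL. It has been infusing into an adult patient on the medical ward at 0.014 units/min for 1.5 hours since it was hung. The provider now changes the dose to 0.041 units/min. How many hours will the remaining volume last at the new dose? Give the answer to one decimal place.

40.1 hours

Initial rate:
0.014 units/min × 60 min/hr = 0.84 units/hr
Concentration = 100 units ÷ 1280 mL = 0.078125 units/mL
Rate = 0.84 units/hr ÷ 0.078125 units/mL = 10.752 mL/hr
Volume infused so far = 10.752 mL/hr × 1.5 hr = 16.128 mL
Volume remaining = 1280 − 16.128 = 1263.872 mL
New rate:
0.041 units/min × 60 min/hr = 2.46 units/hr
Rate = 2.46 units/hr ÷ 0.078125 units/mL = 31.488 mL/hr
Time remaining = 1263.872 mL ÷ 31.488 mL/hr = 40.13821 hr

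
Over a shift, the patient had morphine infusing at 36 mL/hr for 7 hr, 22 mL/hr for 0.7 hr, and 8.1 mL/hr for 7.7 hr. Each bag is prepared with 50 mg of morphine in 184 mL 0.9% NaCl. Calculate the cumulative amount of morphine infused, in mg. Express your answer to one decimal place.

89.6 mg

Concentration = 50 mg ÷ 184 mL = 0.2717391 mg/mL
Stage 1: 36 mL/hr × 7 hr = 252 mL → 252 mL × 0.2717391 mg/mL = 68.47826 mg
Stage 2: 22 mL/hr × 0.7 hr = 15.4 mL → 15.4 mL × 0.2717391 mg/mL = 4.184783 mg
Stage 3: 8.1 mL/hr × 7.7 hr = 62.37 mL → 62.37 mL × 0.2717391 mg/mL = 16.94837 mg
Total = 68.47826 + 4.184783 + 16.94837 = 89.61141 mg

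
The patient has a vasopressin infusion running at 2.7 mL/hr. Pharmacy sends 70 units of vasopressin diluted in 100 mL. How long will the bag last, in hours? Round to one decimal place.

37.0 hours

Duration = 100 mL ÷ 2.7 mL/hr = 37.03704 hr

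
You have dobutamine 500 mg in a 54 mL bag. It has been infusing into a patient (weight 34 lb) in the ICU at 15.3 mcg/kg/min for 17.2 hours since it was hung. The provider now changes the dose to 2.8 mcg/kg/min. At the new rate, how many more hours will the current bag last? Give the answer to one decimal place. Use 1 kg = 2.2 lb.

98.6 hours

Initial rate:
Weight = 34 lb ÷ 2.2 lb/kg = 15.45455 kg
Dose = 15.3 mcg/kg/min × 15.45455 kg = 236.4545 mcg/min
236.4545 mcg/min × 60 min/hr = 14187.27 mcg/hr
Concentration = 500 mg ÷ 54 mL = 9.259259 mg/mL = 9259.259 mcg/mL
Rate = 14187.27 mcg/hr ÷ 9259.259 mcg/mL = 1.532225 mL/hr
Volume infused so far = 1.532225 mL/hr × 17.2 hr = 26.35428 mL
Volume remaining = 54 − 26.35428 = 27.64572 mL
New rate:
Dose = 2.8 mcg/kg/min × 15.45455 kg = 43.27273 mcg/min
43.27273 mcg/min × 60 min/hr = 2596.364 mcg/hr
Rate = 2596.364 mcg/hr ÷ 9259.259 mcg/mL = 0.2804073 mL/hr
Time remaining = 27.64572 mL ÷ 0.2804073 mL/hr = 98.59132 hr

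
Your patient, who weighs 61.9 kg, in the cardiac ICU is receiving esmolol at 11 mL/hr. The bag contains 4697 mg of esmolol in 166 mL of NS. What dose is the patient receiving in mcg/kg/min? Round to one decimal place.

Concentration = 4697 mg ÷ 166 mL = 28.29518 mg/mL = 28295.18 mcg/mL
Drug rate = 11 mL/hr × 28295.18 mcg/mL = 311247 mcg/hr
311247 mcg/hr ÷ 60 min/hr = 5187.45 mcg/min
5187.45 mcg/min ÷ 61.9 kg = 83.80371 mcg/kg/min

83.8 mcg/kg/min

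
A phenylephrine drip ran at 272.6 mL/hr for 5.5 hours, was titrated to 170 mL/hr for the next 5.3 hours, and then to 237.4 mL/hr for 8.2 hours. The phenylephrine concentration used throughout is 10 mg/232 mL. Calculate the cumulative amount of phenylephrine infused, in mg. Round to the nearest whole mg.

187 mg

Concentration = 10 mg ÷ 232 mL = 0.04310345 mg/mL
Stage 1: 272.6 mL/hr × 5.5 hr = 1499.3 mL → 1499.3 mL × 0.04310345 mg/mL = 64.625 mg
Stage 2: 170 mL/hr × 5.3 hr = 901 mL → 901 mL × 0.04310345 mg/mL = 38.83621 mg
Stage 3: 237.4 mL/hr × 8.2 hr = 1946.68 mL → 1946.68 mL × 0.04310345 mg/mL = 83.90862 mg
Total = 64.625 + 38.83621 + 83.90862 = 187.3698 mg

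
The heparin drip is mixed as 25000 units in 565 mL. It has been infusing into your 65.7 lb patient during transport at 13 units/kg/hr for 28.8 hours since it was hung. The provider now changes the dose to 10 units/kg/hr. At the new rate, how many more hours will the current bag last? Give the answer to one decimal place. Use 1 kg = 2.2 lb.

46.3 hours

Initial rate:
Weight = 65.7 lb ÷ 2.2 lb/kg = 29.86364 kg
Dose = 13 units/kg/hr × 29.86364 kg = 388.2273 units/hr
Concentration = 25000 units ÷ 565 mL = 44.24779 units/mL
Rate = 388.2273 units/hr ÷ 44.24779 units/mL = 8.773936 mL/hr
Volume infused so far = 8.773936 mL/hr × 28.8 hr = 252.6894 mL
Volume remaining = 565 − 252.6894 = 312.3106 mL
New rate:
Dose = 10 units/kg/hr × 29.86364 kg = 298.6364 units/hr
Rate = 298.6364 units/hr ÷ 44.24779 units/mL = 6.749182 mL/hr
Time remaining = 312.3106 mL ÷ 6.749182 mL/hr = 46.27385 hr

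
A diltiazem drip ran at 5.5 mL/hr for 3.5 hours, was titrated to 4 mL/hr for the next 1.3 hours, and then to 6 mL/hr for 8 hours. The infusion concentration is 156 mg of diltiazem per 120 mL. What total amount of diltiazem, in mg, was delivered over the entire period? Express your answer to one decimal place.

94.2 mg

Concentration = 156 mg ÷ 120 mL = 1.3 mg/mL
Stage 1: 5.5 mL/hr × 3.5 hr = 19.25 mL → 19.25 mL × 1.3 mg/mL = 25.025 mg
Stage 2: 4 mL/hr × 1.3 hr = 5.2 mL → 5.2 mL × 1.3 mg/mL = 6.76 mg
Stage 3: 6 mL/hr × 8 hr = 48 mL → 48 mL × 1.3 mg/mL = 62.4 mg
Total = 25.025 + 6.76 + 62.4 = 94.185 mg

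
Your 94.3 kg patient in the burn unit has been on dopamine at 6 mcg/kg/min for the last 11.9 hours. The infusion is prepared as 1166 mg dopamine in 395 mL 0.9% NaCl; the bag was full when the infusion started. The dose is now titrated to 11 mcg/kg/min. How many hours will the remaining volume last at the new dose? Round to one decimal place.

12.2 hours

Initial rate:
Dose = 6 mcg/kg/min × 94.3 kg = 565.8 mcg/min
565.8 mcg/min × 60 min/hr = 33948 mcg/hr
Concentration = 1166 mg ÷ 395 mL = 2.951899 mg/mL = 2951.899 mcg/mL
Rate = 33948 mcg/hr ÷ 2951.899 mcg/mL = 11.50039 mL/hr
Volume infused so far = 11.50039 mL/hr × 11.9 hr = 136.8547 mL
Volume remaining = 395 − 136.8547 = 258.1453 mL
New rate:
Dose = 11 mcg/kg/min × 94.3 kg = 1037.3 mcg/min
1037.3 mcg/min × 60 min/hr = 62238 mcg/hr
Rate = 62238 mcg/hr ÷ 2951.899 mcg/mL = 21.08406 mL/hr
Time remaining = 258.1453 mL ÷ 21.08406 mL/hr = 12.24363 hr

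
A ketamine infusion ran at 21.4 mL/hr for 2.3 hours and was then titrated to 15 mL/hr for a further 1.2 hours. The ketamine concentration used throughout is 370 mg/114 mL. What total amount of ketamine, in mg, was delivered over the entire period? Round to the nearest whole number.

218 mg

Concentration = 370 mg ÷ 114 mL = 3.245614 mg/mL
Stage 1: 21.4 mL/hr × 2.3 hr = 49.22 mL → 49.22 mL × 3.245614 mg/mL = 159.7491 mg
Stage 2: 15 mL/hr × 1.2 hr = 18 mL → 18 mL × 3.245614 mg/mL = 58.42105 mg
Total = 159.7491 + 58.42105 = 218.1702 mg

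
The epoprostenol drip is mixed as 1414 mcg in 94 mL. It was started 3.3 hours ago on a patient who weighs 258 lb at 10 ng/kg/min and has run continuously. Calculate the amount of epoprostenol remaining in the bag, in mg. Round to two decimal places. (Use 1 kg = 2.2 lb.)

1.18 mg

Weight = 258 lb ÷ 2.2 lb/kg = 117.2727 kg
Dose = 10 ng/kg/min × 117.2727 kg = 1172.727 ng/min
1172.727 ng/min × 60 min/hr = 70363.64 ng/hr
Concentration = 1414 mcg ÷ 94 mL = 15.04255 mcg/mL = 15042.55 ng/mL
Rate = 70363.64 ng/hr ÷ 15042.55 ng/mL = 4.677639 mL/hr
Volume infused = 4.677639 mL/hr × 3.3 hr = 15.43621 mL
Volume remaining = 94 − 15.43621 = 78.56379 mL
Drug remaining = 78.56379 mL × 15042.55 ng/mL = 1181800 ng = 1.1818 mg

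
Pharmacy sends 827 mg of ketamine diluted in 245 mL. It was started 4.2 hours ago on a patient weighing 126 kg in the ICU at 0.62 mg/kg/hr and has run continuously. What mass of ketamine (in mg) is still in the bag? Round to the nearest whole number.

499 mg

Dose = 0.62 mg/kg/hr × 126 kg = 78.12 mg/hr
Concentration = 827 mg ÷ 245 mL = 3.37551 mg/mL
Rate = 78.12 mg/hr ÷ 3.37551 mg/mL = 23.14317 mL/hr
Volume infused = 23.14317 mL/hr × 4.2 hr = 97.20131 mL
Volume remaining = 245 − 97.20131 = 147.7987 mL
Drug remaining = 147.7987 mL × 3.37551 mg/mL = 498.896 mg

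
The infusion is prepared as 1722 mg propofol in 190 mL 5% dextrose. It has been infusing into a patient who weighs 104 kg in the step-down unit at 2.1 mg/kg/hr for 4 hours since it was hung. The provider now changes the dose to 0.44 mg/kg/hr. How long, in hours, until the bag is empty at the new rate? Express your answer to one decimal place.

Initial rate:
Dose = 2.1 mg/kg/hr × 104 kg = 218.4 mg/hr
Concentration = 1722 mg ÷ 190 mL = 9.063158 mg/mL
Rate = 218.4 mg/hr ÷ 9.063158 mg/mL = 24.09756 mL/hr
Volume infused so far = 24.09756 mL/hr × 4 hr = 96.39024 mL
Volume remaining = 190 − 96.39024 = 93.60976 mL
New rate:
Dose = 0.44 mg/kg/hr × 104 kg = 45.76 mg/hr
Rate = 45.76 mg/hr ÷ 9.063158 mg/mL = 5.049013 mL/hr
Time remaining = 93.60976 mL ÷ 5.049013 mL/hr = 18.54021 hr

18.5 hours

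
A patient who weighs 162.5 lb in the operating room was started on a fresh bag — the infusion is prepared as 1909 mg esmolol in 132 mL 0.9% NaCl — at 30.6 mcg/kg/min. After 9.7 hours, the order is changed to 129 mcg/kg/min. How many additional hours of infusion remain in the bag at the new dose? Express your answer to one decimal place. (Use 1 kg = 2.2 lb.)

Initial rate:
Weight = 162.5 lb ÷ 2.2 lb/kg = 73.86364 kg
Dose = 30.6 mcg/kg/min × 73.86364 kg = 2260.227 mcg/min
2260.227 mcg/min × 60 min/hr = 135613.6 mcg/hr
Concentration = 1909 mg ÷ 132 mL = 14.46212 mg/mL = 14462.12 mcg/mL
Rate = 135613.6 mcg/hr ÷ 14462.12 mcg/mL = 9.377161 mL/hr
Volume infused so far = 9.377161 mL/hr × 9.7 hr = 90.95846 mL
Volume remaining = 132 − 90.95846 = 41.04154 mL
New rate:
Dose = 129 mcg/kg/min × 73.86364 kg = 9528.409 mcg/min
9528.409 mcg/min × 60 min/hr = 571704.5 mcg/hr
Rate = 571704.5 mcg/hr ÷ 14462.12 mcg/mL = 39.53117 mL/hr
Time remaining = 41.04154 mL ÷ 39.53117 mL/hr = 1.038207 hr

1.0 hours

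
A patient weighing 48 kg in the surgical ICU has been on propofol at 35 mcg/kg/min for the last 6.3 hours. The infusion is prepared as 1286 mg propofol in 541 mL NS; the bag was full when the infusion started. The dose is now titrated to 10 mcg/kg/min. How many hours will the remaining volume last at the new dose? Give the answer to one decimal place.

Initial rate:
Dose = 35 mcg/kg/min × 48 kg = 1680 mcg/min
1680 mcg/min × 60 min/hr = 100800 mcg/hr
Concentration = 1286 mg ÷ 541 mL = 2.377079 mg/mL = 2377.079 mcg/mL
Rate = 100800 mcg/hr ÷ 2377.079 mcg/mL = 42.40498 mL/hr
Volume infused so far = 42.40498 mL/hr × 6.3 hr = 267.1514 mL
Volume remaining = 541 − 267.1514 = 273.8486 mL
New rate:
Dose = 10 mcg/kg/min × 48 kg = 480 mcg/min
480 mcg/min × 60 min/hr = 28800 mcg/hr
Rate = 28800 mcg/hr ÷ 2377.079 mcg/mL = 12.11571 mL/hr
Time remaining = 273.8486 mL ÷ 12.11571 mL/hr = 22.60278 hr

22.6 hours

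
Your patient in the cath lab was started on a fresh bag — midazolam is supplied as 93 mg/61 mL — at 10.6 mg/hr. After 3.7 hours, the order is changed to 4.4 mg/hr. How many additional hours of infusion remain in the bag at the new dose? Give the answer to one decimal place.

12.2 hours

Initial rate:
Concentration = 93 mg ÷ 61 mL = 1.52459 mg/mL
Rate = 10.6 mg/hr ÷ 1.52459 mg/mL = 6.952688 mL/hr
Volume infused so far = 6.952688 mL/hr × 3.7 hr = 25.72495 mL
Volume remaining = 61 − 25.72495 = 35.27505 mL
New rate:
Rate = 4.4 mg/hr ÷ 1.52459 mg/mL = 2.886022 mL/hr
Time remaining = 35.27505 mL ÷ 2.886022 mL/hr = 12.22273 hr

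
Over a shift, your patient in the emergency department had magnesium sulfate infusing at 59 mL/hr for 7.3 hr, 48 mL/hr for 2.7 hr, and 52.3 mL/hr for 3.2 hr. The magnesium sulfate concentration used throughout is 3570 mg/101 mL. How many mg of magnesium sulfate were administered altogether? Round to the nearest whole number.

Concentration = 3570 mg ÷ 101 mL = 35.34653 mg/mL
Stage 1: 59 mL/hr × 7.3 hr = 430.7 mL → 430.7 mL × 35.34653 mg/mL = 15223.75 mg
Stage 2: 48 mL/hr × 2.7 hr = 129.6 mL → 129.6 mL × 35.34653 mg/mL = 4580.911 mg
Stage 3: 52.3 mL/hr × 3.2 hr = 167.36 mL → 167.36 mL × 35.34653 mg/mL = 5915.596 mg
Total = 15223.75 + 4580.911 + 5915.596 = 25720.26 mg

25720 mg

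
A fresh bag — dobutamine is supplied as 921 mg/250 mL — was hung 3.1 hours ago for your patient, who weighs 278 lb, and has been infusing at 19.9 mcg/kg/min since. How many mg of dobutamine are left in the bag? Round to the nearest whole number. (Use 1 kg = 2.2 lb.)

Weight = 278 lb ÷ 2.2 lb/kg = 126.3636 kg
Dose = 19.9 mcg/kg/min × 126.3636 kg = 2514.636 mcg/min
2514.636 mcg/min × 60 min/hr = 150878.2 mcg/hr
Concentration = 921 mg ÷ 250 mL = 3.684 mg/mL = 3684 mcg/mL
Rate = 150878.2 mcg/hr ÷ 3684 mcg/mL = 40.95499 mL/hr
Volume infused = 40.95499 mL/hr × 3.1 hr = 126.9605 mL
Volume remaining = 250 − 126.9605 = 123.0395 mL
Drug remaining = 123.0395 mL × 3684 mcg/mL = 453277.6 mcg = 453.2776 mg

453 mg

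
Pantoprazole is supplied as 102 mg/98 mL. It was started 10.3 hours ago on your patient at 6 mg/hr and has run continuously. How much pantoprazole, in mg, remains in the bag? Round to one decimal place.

Concentration = 102 mg ÷ 98 mL = 1.040816 mg/mL
Rate = 6 mg/hr ÷ 1.040816 mg/mL = 5.764706 mL/hr
Volume infused = 5.764706 mL/hr × 10.3 hr = 59.37647 mL
Volume remaining = 98 − 59.37647 = 38.62353 mL
Drug remaining = 38.62353 mL × 1.040816 mg/mL = 40.2 mg

40.2 mg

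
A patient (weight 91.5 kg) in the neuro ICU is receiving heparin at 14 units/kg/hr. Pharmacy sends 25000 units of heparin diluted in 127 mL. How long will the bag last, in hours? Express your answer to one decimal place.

19.5 hours

Dose = 14 units/kg/hr × 91.5 kg = 1281 units/hr
Concentration = 25000 units ÷ 127 mL = 196.8504 units/mL
Rate = 1281 units/hr ÷ 196.8504 units/mL = 6.50748 mL/hr
Duration = 127 mL ÷ 6.50748 mL/hr = 19.516 hr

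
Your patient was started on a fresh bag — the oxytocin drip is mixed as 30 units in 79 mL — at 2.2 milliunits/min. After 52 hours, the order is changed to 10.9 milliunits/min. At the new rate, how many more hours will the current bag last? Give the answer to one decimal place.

Initial rate:
2.2 milliunits/min × 60 min/hr = 132 milliunits/hr
Concentration = 30 units ÷ 79 mL = 0.3797468 units/mL = 379.7468 milliunits/mL
Rate = 132 milliunits/hr ÷ 379.7468 milliunits/mL = 0.3476 mL/hr
Volume infused so far = 0.3476 mL/hr × 52 hr = 18.0752 mL
Volume remaining = 79 − 18.0752 = 60.9248 mL
New rate:
10.9 milliunits/min × 60 min/hr = 654 milliunits/hr
Rate = 654 milliunits/hr ÷ 379.7468 milliunits/mL = 1.7222 mL/hr
Time remaining = 60.9248 mL ÷ 1.7222 mL/hr = 35.37615 hr

35.4 hours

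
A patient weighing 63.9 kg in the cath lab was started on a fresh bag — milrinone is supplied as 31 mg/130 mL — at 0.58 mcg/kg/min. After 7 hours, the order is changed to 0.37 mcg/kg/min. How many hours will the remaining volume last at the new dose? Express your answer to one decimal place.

10.9 hours

Initial rate:
Dose = 0.58 mcg/kg/min × 63.9 kg = 37.062 mcg/min
37.062 mcg/min × 60 min/hr = 2223.72 mcg/hr
Concentration = 31 mg ÷ 130 mL = 0.2384615 mg/mL = 238.4615 mcg/mL
Rate = 2223.72 mcg/hr ÷ 238.4615 mcg/mL = 9.325277 mL/hr
Volume infused so far = 9.325277 mL/hr × 7 hr = 65.27694 mL
Volume remaining = 130 − 65.27694 = 64.72306 mL
New rate:
Dose = 0.37 mcg/kg/min × 63.9 kg = 23.643 mcg/min
23.643 mcg/min × 60 min/hr = 1418.58 mcg/hr
Rate = 1418.58 mcg/hr ÷ 238.4615 mcg/mL = 5.948884 mL/hr
Time remaining = 64.72306 mL ÷ 5.948884 mL/hr = 10.87987 hr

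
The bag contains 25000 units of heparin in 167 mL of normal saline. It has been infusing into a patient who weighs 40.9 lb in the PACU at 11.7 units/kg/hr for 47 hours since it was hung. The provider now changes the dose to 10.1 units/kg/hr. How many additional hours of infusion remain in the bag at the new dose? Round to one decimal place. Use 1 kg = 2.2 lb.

78.7 hours

Initial rate:
Weight = 40.9 lb ÷ 2.2 lb/kg = 18.59091 kg
Dose = 11.7 units/kg/hr × 18.59091 kg = 217.5136 units/hr
Concentration = 25000 units ÷ 167 mL = 149.7006 units/mL
Rate = 217.5136 units/hr ÷ 149.7006 units/mL = 1.452991 mL/hr
Volume infused so far = 1.452991 mL/hr × 47 hr = 68.29058 mL
Volume remaining = 167 − 68.29058 = 98.70942 mL
New rate:
Dose = 10.1 units/kg/hr × 18.59091 kg = 187.7682 units/hr
Rate = 187.7682 units/hr ÷ 149.7006 units/mL = 1.254291 mL/hr
Time remaining = 98.70942 mL ÷ 1.254291 mL/hr = 78.69735 hr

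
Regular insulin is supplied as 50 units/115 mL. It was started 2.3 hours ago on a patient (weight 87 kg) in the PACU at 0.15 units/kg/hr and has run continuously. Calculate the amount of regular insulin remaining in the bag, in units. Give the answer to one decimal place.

Dose = 0.15 units/kg/hr × 87 kg = 13.05 units/hr
Concentration = 50 units ÷ 115 mL = 0.4347826 units/mL
Rate = 13.05 units/hr ÷ 0.4347826 units/mL = 30.015 mL/hr
Volume infused = 30.015 mL/hr × 2.3 hr = 69.0345 mL
Volume remaining = 115 − 69.0345 = 45.9655 mL
Drug remaining = 45.9655 mL × 0.4347826 units/mL = 19.985 units

20.0 units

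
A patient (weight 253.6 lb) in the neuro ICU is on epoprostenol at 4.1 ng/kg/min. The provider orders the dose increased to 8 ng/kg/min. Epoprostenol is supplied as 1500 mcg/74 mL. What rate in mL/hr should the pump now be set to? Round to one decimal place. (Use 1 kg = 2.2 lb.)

2.7 mL/hr

Weight = 253.6 lb ÷ 2.2 lb/kg = 115.2727 kg
Dose = 8 ng/kg/min × 115.2727 kg = 922.1818 ng/min
922.1818 ng/min × 60 min/hr = 55330.91 ng/hr
Concentration = 1500 mcg ÷ 74 mL = 20.27027 mcg/mL = 20270.27 ng/mL
Rate = 55330.91 ng/hr ÷ 20270.27 ng/mL = 2.729658 mL/hr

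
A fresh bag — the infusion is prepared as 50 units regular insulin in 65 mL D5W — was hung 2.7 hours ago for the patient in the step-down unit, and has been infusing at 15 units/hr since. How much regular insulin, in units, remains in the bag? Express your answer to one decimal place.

Concentration = 50 units ÷ 65 mL = 0.7692308 units/mL
Rate = 15 units/hr ÷ 0.7692308 units/mL = 19.5 mL/hr
Volume infused = 19.5 mL/hr × 2.7 hr = 52.65 mL
Volume remaining = 65 − 52.65 = 12.35 mL
Drug remaining = 12.35 mL × 0.7692308 units/mL = 9.5 units

9.5 units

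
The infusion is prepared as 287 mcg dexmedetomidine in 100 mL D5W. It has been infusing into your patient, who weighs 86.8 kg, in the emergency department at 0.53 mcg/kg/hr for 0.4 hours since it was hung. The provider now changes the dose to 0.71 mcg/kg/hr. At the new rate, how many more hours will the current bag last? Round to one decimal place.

4.4 hours

Initial rate:
Dose = 0.53 mcg/kg/hr × 86.8 kg = 46.004 mcg/hr
Concentration = 287 mcg ÷ 100 mL = 2.87 mcg/mL
Rate = 46.004 mcg/hr ÷ 2.87 mcg/mL = 16.02927 mL/hr
Volume infused so far = 16.02927 mL/hr × 0.4 hr = 6.411707 mL
Volume remaining = 100 − 6.411707 = 93.58829 mL
New rate:
Dose = 0.71 mcg/kg/hr × 86.8 kg = 61.628 mcg/hr
Rate = 61.628 mcg/hr ÷ 2.87 mcg/mL = 21.47317 mL/hr
Time remaining = 93.58829 mL ÷ 21.47317 mL/hr = 4.358383 hr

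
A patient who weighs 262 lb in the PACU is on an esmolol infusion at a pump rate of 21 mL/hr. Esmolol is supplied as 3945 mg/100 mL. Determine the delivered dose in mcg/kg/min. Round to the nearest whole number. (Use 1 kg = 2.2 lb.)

Weight = 262 lb ÷ 2.2 lb/kg = 119.0909 kg
Concentration = 3945 mg ÷ 100 mL = 39.45 mg/mL = 39450 mcg/mL
Drug rate = 21 mL/hr × 39450 mcg/mL = 828450 mcg/hr
828450 mcg/hr ÷ 60 min/hr = 13807.5 mcg/min
13807.5 mcg/min ÷ 119.0909 kg = 115.9408 mcg/kg/min

116 mcg/kg/min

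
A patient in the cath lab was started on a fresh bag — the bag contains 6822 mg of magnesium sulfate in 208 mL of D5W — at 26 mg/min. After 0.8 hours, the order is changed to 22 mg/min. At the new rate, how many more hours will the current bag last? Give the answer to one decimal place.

Initial rate:
26 mg/min × 60 min/hr = 1560 mg/hr
Concentration = 6822 mg ÷ 208 mL = 32.79808 mg/mL
Rate = 1560 mg/hr ÷ 32.79808 mg/mL = 47.56376 mL/hr
Volume infused so far = 47.56376 mL/hr × 0.8 hr = 38.05101 mL
Volume remaining = 208 − 38.05101 = 169.949 mL
New rate:
22 mg/min × 60 min/hr = 1320 mg/hr
Rate = 1320 mg/hr ÷ 32.79808 mg/mL = 40.24626 mL/hr
Time remaining = 169.949 mL ÷ 40.24626 mL/hr = 4.222727 hr

4.2 hours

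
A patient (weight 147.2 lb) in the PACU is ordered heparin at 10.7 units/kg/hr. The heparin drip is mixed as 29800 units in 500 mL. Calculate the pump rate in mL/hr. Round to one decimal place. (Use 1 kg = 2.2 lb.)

Weight = 147.2 lb ÷ 2.2 lb/kg = 66.90909 kg
Dose = 10.7 units/kg/hr × 66.90909 kg = 715.9273 units/hr
Concentration = 29800 units ÷ 500 mL = 59.6 units/mL
Rate = 715.9273 units/hr ÷ 59.6 units/mL = 12.0122 mL/hr

12.0 mL/hr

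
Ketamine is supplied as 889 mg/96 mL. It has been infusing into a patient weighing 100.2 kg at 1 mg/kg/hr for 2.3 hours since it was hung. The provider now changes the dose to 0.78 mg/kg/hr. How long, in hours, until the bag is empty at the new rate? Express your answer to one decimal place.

Initial rate:
Dose = 1 mg/kg/hr × 100.2 kg = 100.2 mg/hr
Concentration = 889 mg ÷ 96 mL = 9.260417 mg/mL
Rate = 100.2 mg/hr ÷ 9.260417 mg/mL = 10.82025 mL/hr
Volume infused so far = 10.82025 mL/hr × 2.3 hr = 24.88657 mL
Volume remaining = 96 − 24.88657 = 71.11343 mL
New rate:
Dose = 0.78 mg/kg/hr × 100.2 kg = 78.156 mg/hr
Rate = 78.156 mg/hr ÷ 9.260417 mg/mL = 8.439793 mL/hr
Time remaining = 71.11343 mL ÷ 8.439793 mL/hr = 8.425969 hr

8.4 hours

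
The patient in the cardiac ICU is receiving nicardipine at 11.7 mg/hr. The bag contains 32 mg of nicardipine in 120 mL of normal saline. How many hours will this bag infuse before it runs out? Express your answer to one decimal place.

2.7 hours

Concentration = 32 mg ÷ 120 mL = 0.2666667 mg/mL
Rate = 11.7 mg/hr ÷ 0.2666667 mg/mL = 43.875 mL/hr
Duration = 120 mL ÷ 43.875 mL/hr = 2.735043 hr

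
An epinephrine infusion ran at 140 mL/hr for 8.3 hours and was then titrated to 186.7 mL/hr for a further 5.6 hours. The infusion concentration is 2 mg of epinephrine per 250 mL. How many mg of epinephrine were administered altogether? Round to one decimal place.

Concentration = 2 mg ÷ 250 mL = 0.008 mg/mL
Stage 1: 140 mL/hr × 8.3 hr = 1162 mL → 1162 mL × 0.008 mg/mL = 9.296 mg
Stage 2: 186.7 mL/hr × 5.6 hr = 1045.52 mL → 1045.52 mL × 0.008 mg/mL = 8.36416 mg
Total = 9.296 + 8.36416 = 17.66016 mg

17.7 mg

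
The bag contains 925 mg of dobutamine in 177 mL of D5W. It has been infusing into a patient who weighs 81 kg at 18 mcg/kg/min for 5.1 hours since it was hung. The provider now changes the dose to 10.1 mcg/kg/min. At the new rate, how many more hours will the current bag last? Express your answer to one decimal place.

Initial rate:
Dose = 18 mcg/kg/min × 81 kg = 1458 mcg/min
1458 mcg/min × 60 min/hr = 87480 mcg/hr
Concentration = 925 mg ÷ 177 mL = 5.225989 mg/mL = 5225.989 mcg/mL
Rate = 87480 mcg/hr ÷ 5225.989 mcg/mL = 16.73942 mL/hr
Volume infused so far = 16.73942 mL/hr × 5.1 hr = 85.37102 mL
Volume remaining = 177 − 85.37102 = 91.62898 mL
New rate:
Dose = 10.1 mcg/kg/min × 81 kg = 818.1 mcg/min
818.1 mcg/min × 60 min/hr = 49086 mcg/hr
Rate = 49086 mcg/hr ÷ 5225.989 mcg/mL = 9.392672 mL/hr
Time remaining = 91.62898 mL ÷ 9.392672 mL/hr = 9.755368 hr

9.8 hours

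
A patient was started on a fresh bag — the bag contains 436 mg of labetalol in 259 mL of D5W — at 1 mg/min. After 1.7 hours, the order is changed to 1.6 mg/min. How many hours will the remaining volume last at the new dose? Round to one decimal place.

3.5 hours

Initial rate:
1 mg/min × 60 min/hr = 60 mg/hr
Concentration = 436 mg ÷ 259 mL = 1.683398 mg/mL
Rate = 60 mg/hr ÷ 1.683398 mg/mL = 35.6422 mL/hr
Volume infused so far = 35.6422 mL/hr × 1.7 hr = 60.59174 mL
Volume remaining = 259 − 60.59174 = 198.4083 mL
New rate:
1.6 mg/min × 60 min/hr = 96 mg/hr
Rate = 96 mg/hr ÷ 1.683398 mg/mL = 57.02752 mL/hr
Time remaining = 198.4083 mL ÷ 57.02752 mL/hr = 3.479167 hr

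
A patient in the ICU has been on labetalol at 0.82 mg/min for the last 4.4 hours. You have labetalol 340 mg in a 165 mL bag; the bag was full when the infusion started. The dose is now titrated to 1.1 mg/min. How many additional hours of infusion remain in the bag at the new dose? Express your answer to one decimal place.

Initial rate:
0.82 mg/min × 60 min/hr = 49.2 mg/hr
Concentration = 340 mg ÷ 165 mL = 2.060606 mg/mL
Rate = 49.2 mg/hr ÷ 2.060606 mg/mL = 23.87647 mL/hr
Volume infused so far = 23.87647 mL/hr × 4.4 hr = 105.0565 mL
Volume remaining = 165 − 105.0565 = 59.94353 mL
New rate:
1.1 mg/min × 60 min/hr = 66 mg/hr
Rate = 66 mg/hr ÷ 2.060606 mg/mL = 32.02941 mL/hr
Time remaining = 59.94353 mL ÷ 32.02941 mL/hr = 1.871515 hr

1.9 hours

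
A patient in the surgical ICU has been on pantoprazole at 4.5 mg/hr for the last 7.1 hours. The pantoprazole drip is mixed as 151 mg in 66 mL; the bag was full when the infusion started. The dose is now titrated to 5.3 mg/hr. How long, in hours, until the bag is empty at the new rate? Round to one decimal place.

22.5 hours

Initial rate:
Concentration = 151 mg ÷ 66 mL = 2.287879 mg/mL
Rate = 4.5 mg/hr ÷ 2.287879 mg/mL = 1.966887 mL/hr
Volume infused so far = 1.966887 mL/hr × 7.1 hr = 13.9649 mL
Volume remaining = 66 − 13.9649 = 52.0351 mL
New rate:
Rate = 5.3 mg/hr ÷ 2.287879 mg/mL = 2.316556 mL/hr
Time remaining = 52.0351 mL ÷ 2.316556 mL/hr = 22.46226 hr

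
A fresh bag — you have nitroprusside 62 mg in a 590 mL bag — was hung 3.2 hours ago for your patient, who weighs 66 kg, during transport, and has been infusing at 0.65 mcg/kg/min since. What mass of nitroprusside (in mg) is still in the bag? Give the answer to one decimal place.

Dose = 0.65 mcg/kg/min × 66 kg = 42.9 mcg/min
42.9 mcg/min × 60 min/hr = 2574 mcg/hr
Concentration = 62 mg ÷ 590 mL = 0.1050847 mg/mL = 105.0847 mcg/mL
Rate = 2574 mcg/hr ÷ 105.0847 mcg/mL = 24.49452 mL/hr
Volume infused = 24.49452 mL/hr × 3.2 hr = 78.38245 mL
Volume remaining = 590 − 78.38245 = 511.6175 mL
Drug remaining = 511.6175 mL × 105.0847 mcg/mL = 53763.2 mcg = 53.7632 mg

53.8 mg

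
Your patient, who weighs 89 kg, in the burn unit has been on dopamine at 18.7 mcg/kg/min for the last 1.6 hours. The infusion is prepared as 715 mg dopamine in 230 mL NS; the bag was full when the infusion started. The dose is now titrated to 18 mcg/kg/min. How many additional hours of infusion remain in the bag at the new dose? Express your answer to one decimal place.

5.8 hours

Initial rate:
Dose = 18.7 mcg/kg/min × 89 kg = 1664.3 mcg/min
1664.3 mcg/min × 60 min/hr = 99858 mcg/hr
Concentration = 715 mg ÷ 230 mL = 3.108696 mg/mL = 3108.696 mcg/mL
Rate = 99858 mcg/hr ÷ 3108.696 mcg/mL = 32.12215 mL/hr
Volume infused so far = 32.12215 mL/hr × 1.6 hr = 51.39545 mL
Volume remaining = 230 − 51.39545 = 178.6046 mL
New rate:
Dose = 18 mcg/kg/min × 89 kg = 1602 mcg/min
1602 mcg/min × 60 min/hr = 96120 mcg/hr
Rate = 96120 mcg/hr ÷ 3108.696 mcg/mL = 30.91972 mL/hr
Time remaining = 178.6046 mL ÷ 30.91972 mL/hr = 5.776396 hr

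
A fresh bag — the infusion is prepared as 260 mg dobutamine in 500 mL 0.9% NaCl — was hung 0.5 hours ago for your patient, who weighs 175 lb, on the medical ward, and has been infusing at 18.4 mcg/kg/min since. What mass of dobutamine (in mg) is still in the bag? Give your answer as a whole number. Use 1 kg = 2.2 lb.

Weight = 175 lb ÷ 2.2 lb/kg = 79.54545 kg
Dose = 18.4 mcg/kg/min × 79.54545 kg = 1463.636 mcg/min
1463.636 mcg/min × 60 min/hr = 87818.18 mcg/hr
Concentration = 260 mg ÷ 500 mL = 0.52 mg/mL = 520 mcg/mL
Rate = 87818.18 mcg/hr ÷ 520 mcg/mL = 168.8811 mL/hr
Volume infused = 168.8811 mL/hr × 0.5 hr = 84.44056 mL
Volume remaining = 500 − 84.44056 = 415.5594 mL
Drug remaining = 415.5594 mL × 520 mcg/mL = 216090.9 mcg = 216.0909 mg

216 mg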